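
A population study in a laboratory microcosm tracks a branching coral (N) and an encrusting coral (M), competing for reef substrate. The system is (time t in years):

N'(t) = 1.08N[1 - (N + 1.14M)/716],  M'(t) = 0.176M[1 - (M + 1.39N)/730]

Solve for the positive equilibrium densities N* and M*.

N* ≈ 199, M* ≈ 454

Setting both brackets to zero gives the nullclines N + 1.14M = 716 and 1.39N + M = 730.
Substituting M = 730 - 1.39N into the first: N(1 - 1.14·1.39) = 716 - 1.14·730.
So N* = -116/-0.585 = 199, and then M* = 730 - 1.39·199 = 454.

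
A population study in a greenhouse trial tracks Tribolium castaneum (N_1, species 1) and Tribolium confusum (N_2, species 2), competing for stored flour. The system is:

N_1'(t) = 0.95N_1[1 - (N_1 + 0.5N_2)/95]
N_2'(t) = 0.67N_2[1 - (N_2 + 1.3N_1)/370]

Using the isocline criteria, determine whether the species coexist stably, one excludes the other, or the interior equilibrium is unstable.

species 2 excludes species 1

Compare the nullcline intercepts: K1/α12 = 95/0.5 = 190 < K2 = 370; K2/α21 = 370/1.3 = 285 > K1 = 95.
Since the inequalities point opposite ways, species 2 can invade but species 1 cannot.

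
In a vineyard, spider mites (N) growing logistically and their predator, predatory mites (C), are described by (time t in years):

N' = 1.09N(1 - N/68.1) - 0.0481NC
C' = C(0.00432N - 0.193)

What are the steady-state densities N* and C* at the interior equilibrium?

From dC/dt = 0 with C > 0: 0.00432N* = 0.193, so N* = 44.7.
Substitute into dN/dt = 0: 1.09(1 - 44.7/68.1) = 0.0481C*.
The bracket is 0.344, giving C* = 0.375/0.0481 = 7.79.

N* ≈ 44.7, C* ≈ 7.79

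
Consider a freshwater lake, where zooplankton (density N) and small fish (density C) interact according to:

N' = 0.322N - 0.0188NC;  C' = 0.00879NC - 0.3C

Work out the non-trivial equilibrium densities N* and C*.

N* ≈ 34.1, C* ≈ 17.1

Set dC/dt = 0 with C > 0: 0.00879N - 0.3 = 0, so N* = 0.3/0.00879 = 34.1.
Set dN/dt = 0 with N > 0: 0.322 - 0.0188C = 0, so C* = 0.322/0.0188 = 17.1.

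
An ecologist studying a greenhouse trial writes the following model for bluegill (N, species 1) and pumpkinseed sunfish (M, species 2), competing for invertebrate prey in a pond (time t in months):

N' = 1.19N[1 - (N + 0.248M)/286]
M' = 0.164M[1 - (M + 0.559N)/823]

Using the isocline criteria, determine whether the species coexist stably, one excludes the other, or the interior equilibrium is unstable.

stable coexistence

Compare the nullcline intercepts: K1/α12 = 286/0.248 = 1150 > K2 = 823; K2/α21 = 823/0.559 = 1470 > K1 = 286.
Since both inequalities hold, each species can invade when rare, so the interior equilibrium is stable.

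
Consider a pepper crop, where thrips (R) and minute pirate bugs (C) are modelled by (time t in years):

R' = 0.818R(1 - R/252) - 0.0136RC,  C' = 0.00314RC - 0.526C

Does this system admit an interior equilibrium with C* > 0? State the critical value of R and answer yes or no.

Threshold R = 168; K > 168, so yes, the predator persists.

The predator equation gives dC/dt > 0 only when R > 0.526/0.00314 = 168.
Without the predator, R → K = 252. Since 252 > 168, the predator can invade and persist.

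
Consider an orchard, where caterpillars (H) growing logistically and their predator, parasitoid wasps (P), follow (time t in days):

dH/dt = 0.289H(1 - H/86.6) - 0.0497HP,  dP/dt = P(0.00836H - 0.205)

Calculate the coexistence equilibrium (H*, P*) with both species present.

From dP/dt = 0 with P > 0: 0.00836H* = 0.205, so H* = 24.5.
Substitute into dH/dt = 0: 0.289(1 - 24.5/86.6) = 0.0497P*.
The bracket is 0.717, giving P* = 0.207/0.0497 = 4.17.

H* ≈ 24.5, P* ≈ 4.17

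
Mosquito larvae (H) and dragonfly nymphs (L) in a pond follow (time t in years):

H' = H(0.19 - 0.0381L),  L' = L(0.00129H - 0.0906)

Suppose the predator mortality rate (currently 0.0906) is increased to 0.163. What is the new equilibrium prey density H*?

H* ≈ 126

At the interior fixed point, setting dL/dt = 0 with L > 0 fixes H* = (predator death rate)/(HL coefficient) — independent of the other coefficients.
With the change, H* = 0.163/0.00129 = 126; it rises from 70.2.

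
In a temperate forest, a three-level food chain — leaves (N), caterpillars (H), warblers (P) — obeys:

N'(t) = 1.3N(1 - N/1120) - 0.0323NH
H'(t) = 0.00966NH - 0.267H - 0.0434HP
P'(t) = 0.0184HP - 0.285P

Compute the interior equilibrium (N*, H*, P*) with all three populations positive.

From dP/dt = 0: 0.0184H* = 0.285, so H* = 15.5.
From dN/dt = 0: 1.3(1 - N*/1120) = 0.0323·15.5, giving N* = 1120·(1 - 0.385) = 689.
From dH/dt = 0: 0.00966·689 - 0.267 = 0.0434P*, so P* = 6.39/0.0434 = 147.

N* ≈ 689, H* ≈ 15.5, P* ≈ 147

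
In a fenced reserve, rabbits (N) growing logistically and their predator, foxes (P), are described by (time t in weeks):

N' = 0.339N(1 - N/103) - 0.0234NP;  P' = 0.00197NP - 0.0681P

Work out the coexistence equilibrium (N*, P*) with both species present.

N* ≈ 34.6, P* ≈ 9.63

From dP/dt = 0 with P > 0: 0.00197N* = 0.0681, so N* = 34.6.
Substitute into dN/dt = 0: 0.339(1 - 34.6/103) = 0.0234P*.
The bracket is 0.664, giving P* = 0.225/0.0234 = 9.63.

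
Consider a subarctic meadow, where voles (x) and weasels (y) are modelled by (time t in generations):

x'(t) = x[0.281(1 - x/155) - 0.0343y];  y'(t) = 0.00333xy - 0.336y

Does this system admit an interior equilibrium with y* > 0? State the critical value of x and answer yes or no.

Threshold x = 101; K > 101, so yes, the predator persists.

The predator equation gives dy/dt > 0 only when x > 0.336/0.00333 = 101.
Without the predator, x → K = 155. Since 155 > 101, the predator can invade and persist.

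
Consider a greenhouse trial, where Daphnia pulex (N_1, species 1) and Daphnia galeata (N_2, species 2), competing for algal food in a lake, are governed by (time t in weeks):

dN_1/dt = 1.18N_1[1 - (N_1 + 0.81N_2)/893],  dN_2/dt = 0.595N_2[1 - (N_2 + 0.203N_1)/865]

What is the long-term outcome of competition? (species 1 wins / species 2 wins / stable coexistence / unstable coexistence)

Compare the nullcline intercepts: K1/α12 = 893/0.81 = 1100 > K2 = 865; K2/α21 = 865/0.203 = 4260 > K1 = 893.
Since both inequalities hold, each species can invade when rare, so the interior equilibrium is stable.

stable coexistence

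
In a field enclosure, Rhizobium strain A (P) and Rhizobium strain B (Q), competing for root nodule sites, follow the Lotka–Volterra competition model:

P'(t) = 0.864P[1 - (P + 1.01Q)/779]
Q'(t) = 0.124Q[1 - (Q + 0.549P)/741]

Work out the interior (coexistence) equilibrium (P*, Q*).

Setting both brackets to zero gives the nullclines P + 1.01Q = 779 and 0.549P + Q = 741.
Substituting Q = 741 - 0.549P into the first: P(1 - 1.01·0.549) = 779 - 1.01·741.
So P* = 30.6/0.446 = 68.7, and then Q* = 741 - 0.549·68.7 = 703.

P* ≈ 68.7, Q* ≈ 703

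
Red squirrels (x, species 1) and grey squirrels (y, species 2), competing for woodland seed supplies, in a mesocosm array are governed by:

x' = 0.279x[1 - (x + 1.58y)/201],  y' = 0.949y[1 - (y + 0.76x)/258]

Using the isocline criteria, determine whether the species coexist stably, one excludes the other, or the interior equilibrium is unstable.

Compare the nullcline intercepts: K1/α12 = 201/1.58 = 127 < K2 = 258; K2/α21 = 258/0.76 = 339 > K1 = 201.
Since the inequalities point opposite ways, species 2 can invade but species 1 cannot.

species 2 excludes species 1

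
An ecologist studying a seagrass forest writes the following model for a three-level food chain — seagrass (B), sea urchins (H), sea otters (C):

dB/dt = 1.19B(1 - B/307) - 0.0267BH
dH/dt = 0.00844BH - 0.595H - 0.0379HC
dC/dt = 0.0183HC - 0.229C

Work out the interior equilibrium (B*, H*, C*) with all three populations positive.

From dC/dt = 0: 0.0183H* = 0.229, so H* = 12.5.
From dB/dt = 0: 1.19(1 - B*/307) = 0.0267·12.5, giving B* = 307·(1 - 0.281) = 221.
From dH/dt = 0: 0.00844·221 - 0.595 = 0.0379C*, so C* = 1.27/0.0379 = 33.5.

B* ≈ 221, H* ≈ 12.5, C* ≈ 33.5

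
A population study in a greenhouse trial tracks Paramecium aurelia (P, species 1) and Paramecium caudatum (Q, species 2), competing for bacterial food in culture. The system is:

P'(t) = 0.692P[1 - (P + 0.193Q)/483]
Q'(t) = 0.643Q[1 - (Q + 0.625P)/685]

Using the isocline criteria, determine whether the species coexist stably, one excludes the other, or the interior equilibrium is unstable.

stable coexistence

Compare the nullcline intercepts: K1/α12 = 483/0.193 = 2500 > K2 = 685; K2/α21 = 685/0.625 = 1100 > K1 = 483.
Since both inequalities hold, each species can invade when rare, so the interior equilibrium is stable.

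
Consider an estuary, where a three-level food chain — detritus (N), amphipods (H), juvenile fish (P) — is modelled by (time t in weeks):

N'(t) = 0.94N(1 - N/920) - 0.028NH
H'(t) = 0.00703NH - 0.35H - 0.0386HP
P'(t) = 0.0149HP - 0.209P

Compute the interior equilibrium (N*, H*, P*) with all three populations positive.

N* ≈ 536, H* ≈ 14, P* ≈ 88.5

From dP/dt = 0: 0.0149H* = 0.209, so H* = 14.
From dN/dt = 0: 0.94(1 - N*/920) = 0.028·14, giving N* = 920·(1 - 0.418) = 536.
From dH/dt = 0: 0.00703·536 - 0.35 = 0.0386P*, so P* = 3.42/0.0386 = 88.5.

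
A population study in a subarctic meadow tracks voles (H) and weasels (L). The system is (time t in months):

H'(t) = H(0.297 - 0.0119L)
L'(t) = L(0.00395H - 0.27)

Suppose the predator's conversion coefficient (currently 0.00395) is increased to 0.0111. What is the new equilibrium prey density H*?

H* ≈ 24.3

At the interior fixed point, setting dL/dt = 0 with L > 0 fixes H* = (predator death rate)/(HL coefficient) — independent of the other coefficients.
With the change, H* = 0.27/0.0111 = 24.3; it falls from 68.4.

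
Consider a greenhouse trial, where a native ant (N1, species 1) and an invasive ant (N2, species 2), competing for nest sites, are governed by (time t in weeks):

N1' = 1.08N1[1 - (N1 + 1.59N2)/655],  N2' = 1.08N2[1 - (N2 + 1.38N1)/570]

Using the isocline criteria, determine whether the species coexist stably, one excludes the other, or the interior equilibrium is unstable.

Compare the nullcline intercepts: K1/α12 = 655/1.59 = 412 < K2 = 570; K2/α21 = 570/1.38 = 413 < K1 = 655.
Since both are reversed, neither can invade when rare; the interior point is a saddle.

unstable coexistence (outcome depends on initial conditions)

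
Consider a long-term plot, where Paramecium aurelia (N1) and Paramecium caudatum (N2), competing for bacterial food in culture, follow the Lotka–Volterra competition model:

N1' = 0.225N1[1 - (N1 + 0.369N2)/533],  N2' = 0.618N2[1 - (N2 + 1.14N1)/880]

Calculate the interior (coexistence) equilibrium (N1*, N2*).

N1* ≈ 360, N2* ≈ 470

Setting both brackets to zero gives the nullclines N1 + 0.369N2 = 533 and 1.14N1 + N2 = 880.
Substituting N2 = 880 - 1.14N1 into the first: N1(1 - 0.369·1.14) = 533 - 0.369·880.
So N1* = 208/0.579 = 360, and then N2* = 880 - 1.14·360 = 470.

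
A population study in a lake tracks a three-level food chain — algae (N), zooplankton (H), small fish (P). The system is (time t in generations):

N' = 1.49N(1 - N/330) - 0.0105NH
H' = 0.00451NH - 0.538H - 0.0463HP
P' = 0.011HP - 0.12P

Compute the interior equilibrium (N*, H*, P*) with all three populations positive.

N* ≈ 305, H* ≈ 10.9, P* ≈ 18.1

From dP/dt = 0: 0.011H* = 0.12, so H* = 10.9.
From dN/dt = 0: 1.49(1 - N*/330) = 0.0105·10.9, giving N* = 330·(1 - 0.0769) = 305.
From dH/dt = 0: 0.00451·305 - 0.538 = 0.0463P*, so P* = 0.836/0.0463 = 18.1.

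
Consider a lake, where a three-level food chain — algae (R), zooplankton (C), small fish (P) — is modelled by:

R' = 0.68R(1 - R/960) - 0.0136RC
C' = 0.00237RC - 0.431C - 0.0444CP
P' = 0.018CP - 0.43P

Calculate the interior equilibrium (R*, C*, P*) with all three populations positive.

From dP/dt = 0: 0.018C* = 0.43, so C* = 23.9.
From dR/dt = 0: 0.68(1 - R*/960) = 0.0136·23.9, giving R* = 960·(1 - 0.478) = 501.
From dC/dt = 0: 0.00237·501 - 0.431 = 0.0444P*, so P* = 0.757/0.0444 = 17.1.

R* ≈ 501, C* ≈ 23.9, P* ≈ 17.1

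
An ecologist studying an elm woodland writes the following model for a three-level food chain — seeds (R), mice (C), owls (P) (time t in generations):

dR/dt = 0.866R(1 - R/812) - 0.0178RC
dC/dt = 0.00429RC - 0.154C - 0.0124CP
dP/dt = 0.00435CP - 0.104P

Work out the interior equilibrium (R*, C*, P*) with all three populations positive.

From dP/dt = 0: 0.00435C* = 0.104, so C* = 23.9.
From dR/dt = 0: 0.866(1 - R*/812) = 0.0178·23.9, giving R* = 812·(1 - 0.491) = 413.
From dC/dt = 0: 0.00429·413 - 0.154 = 0.0124P*, so P* = 1.62/0.0124 = 130.

R* ≈ 413, C* ≈ 23.9, P* ≈ 130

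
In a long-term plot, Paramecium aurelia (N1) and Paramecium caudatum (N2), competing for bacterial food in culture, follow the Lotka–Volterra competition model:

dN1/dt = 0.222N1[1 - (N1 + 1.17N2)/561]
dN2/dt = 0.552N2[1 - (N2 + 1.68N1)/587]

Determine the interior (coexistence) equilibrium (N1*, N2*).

Setting both brackets to zero gives the nullclines N1 + 1.17N2 = 561 and 1.68N1 + N2 = 587.
Substituting N2 = 587 - 1.68N1 into the first: N1(1 - 1.17·1.68) = 561 - 1.17·587.
So N1* = -126/-0.966 = 130, and then N2* = 587 - 1.68·130 = 368.

N1* ≈ 130, N2* ≈ 368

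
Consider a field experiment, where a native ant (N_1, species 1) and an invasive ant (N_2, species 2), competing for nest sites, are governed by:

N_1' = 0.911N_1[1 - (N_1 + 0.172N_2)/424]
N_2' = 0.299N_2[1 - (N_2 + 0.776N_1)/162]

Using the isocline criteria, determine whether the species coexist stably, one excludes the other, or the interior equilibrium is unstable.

Compare the nullcline intercepts: K1/α12 = 424/0.172 = 2470 > K2 = 162; K2/α21 = 162/0.776 = 209 < K1 = 424.
Since the inequalities point opposite ways, species 1 can invade but species 2 cannot.

species 1 excludes species 2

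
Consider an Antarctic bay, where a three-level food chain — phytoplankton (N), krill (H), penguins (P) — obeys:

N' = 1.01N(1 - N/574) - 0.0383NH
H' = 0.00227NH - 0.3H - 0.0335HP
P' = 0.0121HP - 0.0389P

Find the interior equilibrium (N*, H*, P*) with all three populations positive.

N* ≈ 504, H* ≈ 3.21, P* ≈ 25.2

From dP/dt = 0: 0.0121H* = 0.0389, so H* = 3.21.
From dN/dt = 0: 1.01(1 - N*/574) = 0.0383·3.21, giving N* = 574·(1 - 0.122) = 504.
From dH/dt = 0: 0.00227·504 - 0.3 = 0.0335P*, so P* = 0.844/0.0335 = 25.2.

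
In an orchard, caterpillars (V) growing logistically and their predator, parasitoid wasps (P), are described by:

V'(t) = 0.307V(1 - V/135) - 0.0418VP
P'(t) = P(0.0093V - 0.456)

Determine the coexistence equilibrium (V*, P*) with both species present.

From dP/dt = 0 with P > 0: 0.0093V* = 0.456, so V* = 49.
Substitute into dV/dt = 0: 0.307(1 - 49/135) = 0.0418P*.
The bracket is 0.637, giving P* = 0.195/0.0418 = 4.68.

V* ≈ 49, P* ≈ 4.68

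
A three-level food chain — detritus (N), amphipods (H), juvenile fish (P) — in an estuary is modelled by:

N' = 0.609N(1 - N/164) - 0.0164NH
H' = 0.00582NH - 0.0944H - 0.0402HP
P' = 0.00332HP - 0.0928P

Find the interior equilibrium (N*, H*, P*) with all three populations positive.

N* ≈ 40.6, H* ≈ 28, P* ≈ 3.52

From dP/dt = 0: 0.00332H* = 0.0928, so H* = 28.
From dN/dt = 0: 0.609(1 - N*/164) = 0.0164·28, giving N* = 164·(1 - 0.753) = 40.6.
From dH/dt = 0: 0.00582·40.6 - 0.0944 = 0.0402P*, so P* = 0.142/0.0402 = 3.52.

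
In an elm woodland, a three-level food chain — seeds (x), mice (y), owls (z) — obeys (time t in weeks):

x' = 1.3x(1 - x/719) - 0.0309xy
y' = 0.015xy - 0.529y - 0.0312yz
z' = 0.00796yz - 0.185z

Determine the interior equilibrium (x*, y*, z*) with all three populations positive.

From dz/dt = 0: 0.00796y* = 0.185, so y* = 23.2.
From dx/dt = 0: 1.3(1 - x*/719) = 0.0309·23.2, giving x* = 719·(1 - 0.552) = 322.
From dy/dt = 0: 0.015·322 - 0.529 = 0.0312z*, so z* = 4.3/0.0312 = 138.

x* ≈ 322, y* ≈ 23.2, z* ≈ 138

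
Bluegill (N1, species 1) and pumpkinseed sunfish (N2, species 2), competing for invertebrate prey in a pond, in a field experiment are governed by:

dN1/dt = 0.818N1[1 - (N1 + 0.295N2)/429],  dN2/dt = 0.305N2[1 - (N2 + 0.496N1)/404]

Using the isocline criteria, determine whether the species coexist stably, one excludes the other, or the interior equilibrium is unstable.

stable coexistence

Compare the nullcline intercepts: K1/α12 = 429/0.295 = 1450 > K2 = 404; K2/α21 = 404/0.496 = 815 > K1 = 429.
Since both inequalities hold, each species can invade when rare, so the interior equilibrium is stable.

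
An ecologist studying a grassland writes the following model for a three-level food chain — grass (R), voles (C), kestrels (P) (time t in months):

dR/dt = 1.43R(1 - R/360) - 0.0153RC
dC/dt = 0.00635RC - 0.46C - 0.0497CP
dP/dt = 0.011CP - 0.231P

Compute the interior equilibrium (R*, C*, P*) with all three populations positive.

R* ≈ 279, C* ≈ 21, P* ≈ 26.4

From dP/dt = 0: 0.011C* = 0.231, so C* = 21.
From dR/dt = 0: 1.43(1 - R*/360) = 0.0153·21, giving R* = 360·(1 - 0.225) = 279.
From dC/dt = 0: 0.00635·279 - 0.46 = 0.0497P*, so P* = 1.31/0.0497 = 26.4.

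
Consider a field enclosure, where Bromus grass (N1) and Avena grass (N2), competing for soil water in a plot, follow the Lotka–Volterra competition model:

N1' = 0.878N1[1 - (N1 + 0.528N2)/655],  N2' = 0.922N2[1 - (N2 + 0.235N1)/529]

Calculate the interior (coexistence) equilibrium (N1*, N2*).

Setting both brackets to zero gives the nullclines N1 + 0.528N2 = 655 and 0.235N1 + N2 = 529.
Substituting N2 = 529 - 0.235N1 into the first: N1(1 - 0.528·0.235) = 655 - 0.528·529.
So N1* = 376/0.876 = 429, and then N2* = 529 - 0.235·429 = 428.

N1* ≈ 429, N2* ≈ 428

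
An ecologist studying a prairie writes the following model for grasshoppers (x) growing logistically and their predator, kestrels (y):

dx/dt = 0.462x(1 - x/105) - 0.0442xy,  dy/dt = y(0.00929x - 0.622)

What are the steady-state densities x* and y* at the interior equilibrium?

From dy/dt = 0 with y > 0: 0.00929x* = 0.622, so x* = 67.
Substitute into dx/dt = 0: 0.462(1 - 67/105) = 0.0442y*.
The bracket is 0.362, giving y* = 0.167/0.0442 = 3.79.

x* ≈ 67, y* ≈ 3.79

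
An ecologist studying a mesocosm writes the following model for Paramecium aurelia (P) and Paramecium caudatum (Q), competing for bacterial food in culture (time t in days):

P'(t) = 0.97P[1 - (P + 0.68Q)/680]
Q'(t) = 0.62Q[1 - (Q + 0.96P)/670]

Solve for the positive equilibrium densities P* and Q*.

P* ≈ 646, Q* ≈ 49.5

Setting both brackets to zero gives the nullclines P + 0.68Q = 680 and 0.96P + Q = 670.
Substituting Q = 670 - 0.96P into the first: P(1 - 0.68·0.96) = 680 - 0.68·670.
So P* = 224/0.347 = 646, and then Q* = 670 - 0.96·646 = 49.5.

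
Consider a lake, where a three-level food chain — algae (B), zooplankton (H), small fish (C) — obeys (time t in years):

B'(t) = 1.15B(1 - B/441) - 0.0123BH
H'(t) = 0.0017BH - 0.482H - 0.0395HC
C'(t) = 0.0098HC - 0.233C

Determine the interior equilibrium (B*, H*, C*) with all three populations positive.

From dC/dt = 0: 0.0098H* = 0.233, so H* = 23.8.
From dB/dt = 0: 1.15(1 - B*/441) = 0.0123·23.8, giving B* = 441·(1 - 0.254) = 329.
From dH/dt = 0: 0.0017·329 - 0.482 = 0.0395C*, so C* = 0.0771/0.0395 = 1.95.

B* ≈ 329, H* ≈ 23.8, C* ≈ 1.95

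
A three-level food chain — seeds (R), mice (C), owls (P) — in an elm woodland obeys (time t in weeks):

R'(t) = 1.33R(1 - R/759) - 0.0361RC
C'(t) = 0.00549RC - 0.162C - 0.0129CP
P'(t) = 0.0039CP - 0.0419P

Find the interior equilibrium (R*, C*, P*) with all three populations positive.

From dP/dt = 0: 0.0039C* = 0.0419, so C* = 10.7.
From dR/dt = 0: 1.33(1 - R*/759) = 0.0361·10.7, giving R* = 759·(1 - 0.292) = 538.
From dC/dt = 0: 0.00549·538 - 0.162 = 0.0129P*, so P* = 2.79/0.0129 = 216.

R* ≈ 538, C* ≈ 10.7, P* ≈ 216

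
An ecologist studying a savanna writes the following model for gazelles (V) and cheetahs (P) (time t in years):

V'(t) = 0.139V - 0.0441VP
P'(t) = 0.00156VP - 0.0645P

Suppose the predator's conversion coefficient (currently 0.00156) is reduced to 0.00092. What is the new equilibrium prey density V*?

At the interior fixed point, setting dP/dt = 0 with P > 0 fixes V* = (predator death rate)/(VP coefficient) — independent of the other coefficients.
With the change, V* = 0.0645/0.00092 = 70.1; it rises from 41.3.

V* ≈ 70.1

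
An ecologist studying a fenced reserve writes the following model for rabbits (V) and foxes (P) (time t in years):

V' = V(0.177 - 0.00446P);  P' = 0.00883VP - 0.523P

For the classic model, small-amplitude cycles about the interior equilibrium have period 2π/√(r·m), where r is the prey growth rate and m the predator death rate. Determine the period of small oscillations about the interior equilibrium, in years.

Here r = 0.177 and m = 0.523, so r·m = 0.0926.
ω = √0.0926 = 0.304 per year, hence T = 2π/ω ≈ 20.7 years.

T ≈ 20.7 years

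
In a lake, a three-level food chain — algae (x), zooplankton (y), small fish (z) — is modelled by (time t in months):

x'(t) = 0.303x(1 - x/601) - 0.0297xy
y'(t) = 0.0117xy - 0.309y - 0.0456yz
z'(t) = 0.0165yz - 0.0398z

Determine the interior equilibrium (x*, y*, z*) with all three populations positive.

From dz/dt = 0: 0.0165y* = 0.0398, so y* = 2.41.
From dx/dt = 0: 0.303(1 - x*/601) = 0.0297·2.41, giving x* = 601·(1 - 0.236) = 459.
From dy/dt = 0: 0.0117·459 - 0.309 = 0.0456z*, so z* = 5.06/0.0456 = 111.

x* ≈ 459, y* ≈ 2.41, z* ≈ 111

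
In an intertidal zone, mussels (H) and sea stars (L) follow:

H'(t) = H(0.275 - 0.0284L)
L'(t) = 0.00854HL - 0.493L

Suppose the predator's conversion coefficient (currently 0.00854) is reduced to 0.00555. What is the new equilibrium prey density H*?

H* ≈ 88.8

At the interior fixed point, setting dL/dt = 0 with L > 0 fixes H* = (predator death rate)/(HL coefficient) — independent of the other coefficients.
With the change, H* = 0.493/0.00555 = 88.8; it rises from 57.7.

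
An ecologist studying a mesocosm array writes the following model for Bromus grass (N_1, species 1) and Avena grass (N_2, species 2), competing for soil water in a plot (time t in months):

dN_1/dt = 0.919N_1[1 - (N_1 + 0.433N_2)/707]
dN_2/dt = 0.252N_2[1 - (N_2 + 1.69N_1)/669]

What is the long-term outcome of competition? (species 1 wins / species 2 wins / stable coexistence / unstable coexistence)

Compare the nullcline intercepts: K1/α12 = 707/0.433 = 1630 > K2 = 669; K2/α21 = 669/1.69 = 396 < K1 = 707.
Since the inequalities point opposite ways, species 1 can invade but species 2 cannot.

species 1 excludes species 2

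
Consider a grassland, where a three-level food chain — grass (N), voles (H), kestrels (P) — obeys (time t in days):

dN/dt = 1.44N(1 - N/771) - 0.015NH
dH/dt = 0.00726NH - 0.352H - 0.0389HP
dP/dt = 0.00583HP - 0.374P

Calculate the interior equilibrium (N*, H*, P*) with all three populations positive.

From dP/dt = 0: 0.00583H* = 0.374, so H* = 64.2.
From dN/dt = 0: 1.44(1 - N*/771) = 0.015·64.2, giving N* = 771·(1 - 0.668) = 256.
From dH/dt = 0: 0.00726·256 - 0.352 = 0.0389P*, so P* = 1.51/0.0389 = 38.7.

N* ≈ 256, H* ≈ 64.2, P* ≈ 38.7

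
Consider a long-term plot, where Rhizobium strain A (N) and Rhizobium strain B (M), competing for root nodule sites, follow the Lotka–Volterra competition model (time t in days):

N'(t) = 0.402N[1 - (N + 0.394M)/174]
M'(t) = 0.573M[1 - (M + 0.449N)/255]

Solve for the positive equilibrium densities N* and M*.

Setting both brackets to zero gives the nullclines N + 0.394M = 174 and 0.449N + M = 255.
Substituting M = 255 - 0.449N into the first: N(1 - 0.394·0.449) = 174 - 0.394·255.
So N* = 73.5/0.823 = 89.3, and then M* = 255 - 0.449·89.3 = 215.

N* ≈ 89.3, M* ≈ 215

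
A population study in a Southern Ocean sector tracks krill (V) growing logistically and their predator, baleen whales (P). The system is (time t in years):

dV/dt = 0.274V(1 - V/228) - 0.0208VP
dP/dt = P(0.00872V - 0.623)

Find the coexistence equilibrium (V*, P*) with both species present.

V* ≈ 71.4, P* ≈ 9.05

From dP/dt = 0 with P > 0: 0.00872V* = 0.623, so V* = 71.4.
Substitute into dV/dt = 0: 0.274(1 - 71.4/228) = 0.0208P*.
The bracket is 0.687, giving P* = 0.188/0.0208 = 9.05.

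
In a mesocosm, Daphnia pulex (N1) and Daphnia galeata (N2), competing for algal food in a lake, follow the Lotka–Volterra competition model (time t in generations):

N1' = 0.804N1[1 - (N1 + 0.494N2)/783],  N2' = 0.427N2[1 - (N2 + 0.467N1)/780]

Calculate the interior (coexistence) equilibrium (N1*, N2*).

N1* ≈ 517, N2* ≈ 539

Setting both brackets to zero gives the nullclines N1 + 0.494N2 = 783 and 0.467N1 + N2 = 780.
Substituting N2 = 780 - 0.467N1 into the first: N1(1 - 0.494·0.467) = 783 - 0.494·780.
So N1* = 398/0.769 = 517, and then N2* = 780 - 0.467·517 = 539.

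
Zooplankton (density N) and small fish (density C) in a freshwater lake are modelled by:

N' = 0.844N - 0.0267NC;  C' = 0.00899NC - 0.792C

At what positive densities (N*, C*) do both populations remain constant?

N* ≈ 88.1, C* ≈ 31.6

Set dC/dt = 0 with C > 0: 0.00899N - 0.792 = 0, so N* = 0.792/0.00899 = 88.1.
Set dN/dt = 0 with N > 0: 0.844 - 0.0267C = 0, so C* = 0.844/0.0267 = 31.6.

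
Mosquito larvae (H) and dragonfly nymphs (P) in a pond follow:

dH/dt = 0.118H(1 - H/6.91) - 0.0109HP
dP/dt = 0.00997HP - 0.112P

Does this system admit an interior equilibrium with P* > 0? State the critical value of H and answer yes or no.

Threshold H = 11.2; K < 11.2, so no, the predator goes extinct.

The predator equation gives dP/dt > 0 only when H > 0.112/0.00997 = 11.2.
Without the predator, H → K = 6.91. Since 6.91 < 11.2, the predator cannot invade.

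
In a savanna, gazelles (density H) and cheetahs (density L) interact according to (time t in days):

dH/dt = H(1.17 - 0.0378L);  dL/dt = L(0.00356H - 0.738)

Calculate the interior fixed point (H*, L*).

Set dL/dt = 0 with L > 0: 0.00356H - 0.738 = 0, so H* = 0.738/0.00356 = 207.
Set dH/dt = 0 with H > 0: 1.17 - 0.0378L = 0, so L* = 1.17/0.0378 = 31.

H* ≈ 207, L* ≈ 31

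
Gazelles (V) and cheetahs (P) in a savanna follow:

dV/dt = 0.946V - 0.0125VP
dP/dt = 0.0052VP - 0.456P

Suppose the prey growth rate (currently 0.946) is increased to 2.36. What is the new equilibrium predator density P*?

At the interior fixed point, setting dV/dt = 0 with V > 0 fixes P* = (prey growth rate)/(VP coefficient) — independent of the other coefficients.
With the change, P* = 2.36/0.0125 = 189; it rises from 75.7.

P* ≈ 189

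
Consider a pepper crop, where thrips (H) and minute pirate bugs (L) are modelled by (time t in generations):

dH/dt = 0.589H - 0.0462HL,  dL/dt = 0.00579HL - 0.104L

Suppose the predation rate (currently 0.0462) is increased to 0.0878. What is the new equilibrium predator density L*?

L* ≈ 6.71

At the interior fixed point, setting dH/dt = 0 with H > 0 fixes L* = (prey growth rate)/(HL coefficient) — independent of the other coefficients.
With the change, L* = 0.589/0.0878 = 6.71; it falls from 12.7.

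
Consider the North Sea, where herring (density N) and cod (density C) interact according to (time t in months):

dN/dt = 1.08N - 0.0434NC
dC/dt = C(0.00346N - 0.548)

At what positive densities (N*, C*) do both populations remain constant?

N* ≈ 158, C* ≈ 24.9

Set dC/dt = 0 with C > 0: 0.00346N - 0.548 = 0, so N* = 0.548/0.00346 = 158.
Set dN/dt = 0 with N > 0: 1.08 - 0.0434C = 0, so C* = 1.08/0.0434 = 24.9.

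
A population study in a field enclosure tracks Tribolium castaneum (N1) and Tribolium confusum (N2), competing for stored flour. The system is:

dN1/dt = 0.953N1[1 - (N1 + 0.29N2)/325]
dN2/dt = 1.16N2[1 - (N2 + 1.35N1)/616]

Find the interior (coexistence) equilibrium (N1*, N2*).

N1* ≈ 241, N2* ≈ 291

Setting both brackets to zero gives the nullclines N1 + 0.29N2 = 325 and 1.35N1 + N2 = 616.
Substituting N2 = 616 - 1.35N1 into the first: N1(1 - 0.29·1.35) = 325 - 0.29·616.
So N1* = 146/0.609 = 241, and then N2* = 616 - 1.35·241 = 291.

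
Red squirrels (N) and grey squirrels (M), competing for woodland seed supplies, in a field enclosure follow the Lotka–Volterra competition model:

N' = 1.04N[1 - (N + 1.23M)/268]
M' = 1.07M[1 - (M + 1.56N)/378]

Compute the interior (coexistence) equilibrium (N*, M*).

Setting both brackets to zero gives the nullclines N + 1.23M = 268 and 1.56N + M = 378.
Substituting M = 378 - 1.56N into the first: N(1 - 1.23·1.56) = 268 - 1.23·378.
So N* = -197/-0.919 = 214, and then M* = 378 - 1.56·214 = 43.6.

N* ≈ 214, M* ≈ 43.6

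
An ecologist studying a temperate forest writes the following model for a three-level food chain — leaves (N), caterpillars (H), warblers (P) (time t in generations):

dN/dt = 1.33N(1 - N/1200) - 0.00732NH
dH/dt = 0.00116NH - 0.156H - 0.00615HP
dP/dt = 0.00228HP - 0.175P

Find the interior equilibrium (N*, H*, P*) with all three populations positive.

N* ≈ 693, H* ≈ 76.8, P* ≈ 105

From dP/dt = 0: 0.00228H* = 0.175, so H* = 76.8.
From dN/dt = 0: 1.33(1 - N*/1200) = 0.00732·76.8, giving N* = 1200·(1 - 0.422) = 693.
From dH/dt = 0: 0.00116·693 - 0.156 = 0.00615P*, so P* = 0.648/0.00615 = 105.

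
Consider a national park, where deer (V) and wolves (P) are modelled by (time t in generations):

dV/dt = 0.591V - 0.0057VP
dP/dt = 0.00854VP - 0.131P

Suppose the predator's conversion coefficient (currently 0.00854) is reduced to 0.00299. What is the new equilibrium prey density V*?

V* ≈ 43.8

At the interior fixed point, setting dP/dt = 0 with P > 0 fixes V* = (predator death rate)/(VP coefficient) — independent of the other coefficients.
With the change, V* = 0.131/0.00299 = 43.8; it rises from 15.3.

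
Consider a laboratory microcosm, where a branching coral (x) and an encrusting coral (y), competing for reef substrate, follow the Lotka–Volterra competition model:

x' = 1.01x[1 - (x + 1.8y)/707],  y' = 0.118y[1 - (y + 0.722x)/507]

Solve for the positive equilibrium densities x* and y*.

x* ≈ 686, y* ≈ 11.5

Setting both brackets to zero gives the nullclines x + 1.8y = 707 and 0.722x + y = 507.
Substituting y = 507 - 0.722x into the first: x(1 - 1.8·0.722) = 707 - 1.8·507.
So x* = -206/-0.3 = 686, and then y* = 507 - 0.722·686 = 11.5.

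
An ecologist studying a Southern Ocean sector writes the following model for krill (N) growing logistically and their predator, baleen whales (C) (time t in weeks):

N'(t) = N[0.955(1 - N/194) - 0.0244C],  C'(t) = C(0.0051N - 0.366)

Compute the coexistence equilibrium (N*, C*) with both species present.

N* ≈ 71.8, C* ≈ 24.7

From dC/dt = 0 with C > 0: 0.0051N* = 0.366, so N* = 71.8.
Substitute into dN/dt = 0: 0.955(1 - 71.8/194) = 0.0244C*.
The bracket is 0.63, giving C* = 0.602/0.0244 = 24.7.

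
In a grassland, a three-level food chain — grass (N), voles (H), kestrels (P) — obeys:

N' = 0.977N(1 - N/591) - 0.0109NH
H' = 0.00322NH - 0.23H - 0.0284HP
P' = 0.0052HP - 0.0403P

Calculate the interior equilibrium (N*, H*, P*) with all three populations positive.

N* ≈ 540, H* ≈ 7.75, P* ≈ 53.1

From dP/dt = 0: 0.0052H* = 0.0403, so H* = 7.75.
From dN/dt = 0: 0.977(1 - N*/591) = 0.0109·7.75, giving N* = 591·(1 - 0.0865) = 540.
From dH/dt = 0: 0.00322·540 - 0.23 = 0.0284P*, so P* = 1.51/0.0284 = 53.1.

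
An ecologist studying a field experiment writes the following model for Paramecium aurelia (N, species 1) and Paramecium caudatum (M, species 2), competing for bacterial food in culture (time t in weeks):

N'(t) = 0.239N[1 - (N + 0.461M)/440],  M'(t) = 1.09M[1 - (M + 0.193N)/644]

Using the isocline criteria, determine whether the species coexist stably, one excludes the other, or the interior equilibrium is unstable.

Compare the nullcline intercepts: K1/α12 = 440/0.461 = 954 > K2 = 644; K2/α21 = 644/0.193 = 3340 > K1 = 440.
Since both inequalities hold, each species can invade when rare, so the interior equilibrium is stable.

stable coexistence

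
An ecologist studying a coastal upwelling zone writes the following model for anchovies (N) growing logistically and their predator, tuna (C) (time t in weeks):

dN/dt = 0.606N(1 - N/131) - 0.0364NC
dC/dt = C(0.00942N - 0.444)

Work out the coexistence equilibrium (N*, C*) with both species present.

From dC/dt = 0 with C > 0: 0.00942N* = 0.444, so N* = 47.1.
Substitute into dN/dt = 0: 0.606(1 - 47.1/131) = 0.0364C*.
The bracket is 0.64, giving C* = 0.388/0.0364 = 10.7.

N* ≈ 47.1, C* ≈ 10.7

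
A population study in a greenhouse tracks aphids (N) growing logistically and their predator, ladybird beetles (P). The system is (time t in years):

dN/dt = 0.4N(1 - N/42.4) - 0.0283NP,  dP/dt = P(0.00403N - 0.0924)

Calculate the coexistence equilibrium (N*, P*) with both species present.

From dP/dt = 0 with P > 0: 0.00403N* = 0.0924, so N* = 22.9.
Substitute into dN/dt = 0: 0.4(1 - 22.9/42.4) = 0.0283P*.
The bracket is 0.459, giving P* = 0.184/0.0283 = 6.49.

N* ≈ 22.9, P* ≈ 6.49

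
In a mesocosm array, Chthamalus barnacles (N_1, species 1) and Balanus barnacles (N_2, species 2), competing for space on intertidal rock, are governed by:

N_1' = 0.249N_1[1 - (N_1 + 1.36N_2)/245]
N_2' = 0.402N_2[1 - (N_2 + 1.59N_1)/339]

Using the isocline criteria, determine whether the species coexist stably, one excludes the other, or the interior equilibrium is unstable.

unstable coexistence (outcome depends on initial conditions)

Compare the nullcline intercepts: K1/α12 = 245/1.36 = 180 < K2 = 339; K2/α21 = 339/1.59 = 213 < K1 = 245.
Since both are reversed, neither can invade when rare; the interior point is a saddle.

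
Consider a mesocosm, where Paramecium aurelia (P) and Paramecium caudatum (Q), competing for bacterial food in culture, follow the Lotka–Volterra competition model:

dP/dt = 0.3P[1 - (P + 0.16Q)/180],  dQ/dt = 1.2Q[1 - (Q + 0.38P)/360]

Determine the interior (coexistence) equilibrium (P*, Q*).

P* ≈ 130, Q* ≈ 310

Setting both brackets to zero gives the nullclines P + 0.16Q = 180 and 0.38P + Q = 360.
Substituting Q = 360 - 0.38P into the first: P(1 - 0.16·0.38) = 180 - 0.16·360.
So P* = 122/0.939 = 130, and then Q* = 360 - 0.38·130 = 310.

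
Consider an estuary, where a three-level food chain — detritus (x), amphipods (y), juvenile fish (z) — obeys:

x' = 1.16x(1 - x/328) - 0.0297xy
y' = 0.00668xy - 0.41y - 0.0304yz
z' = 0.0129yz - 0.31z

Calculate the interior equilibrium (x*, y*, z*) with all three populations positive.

From dz/dt = 0: 0.0129y* = 0.31, so y* = 24.
From dx/dt = 0: 1.16(1 - x*/328) = 0.0297·24, giving x* = 328·(1 - 0.615) = 126.
From dy/dt = 0: 0.00668·126 - 0.41 = 0.0304z*, so z* = 0.433/0.0304 = 14.2.

x* ≈ 126, y* ≈ 24, z* ≈ 14.2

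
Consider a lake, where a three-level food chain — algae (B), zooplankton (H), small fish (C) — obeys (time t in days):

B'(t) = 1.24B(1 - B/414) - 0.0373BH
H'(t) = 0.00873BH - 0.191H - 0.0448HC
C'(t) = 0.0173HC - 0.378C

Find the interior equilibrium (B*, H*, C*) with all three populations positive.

From dC/dt = 0: 0.0173H* = 0.378, so H* = 21.8.
From dB/dt = 0: 1.24(1 - B*/414) = 0.0373·21.8, giving B* = 414·(1 - 0.657) = 142.
From dH/dt = 0: 0.00873·142 - 0.191 = 0.0448C*, so C* = 1.05/0.0448 = 23.4.

B* ≈ 142, H* ≈ 21.8, C* ≈ 23.4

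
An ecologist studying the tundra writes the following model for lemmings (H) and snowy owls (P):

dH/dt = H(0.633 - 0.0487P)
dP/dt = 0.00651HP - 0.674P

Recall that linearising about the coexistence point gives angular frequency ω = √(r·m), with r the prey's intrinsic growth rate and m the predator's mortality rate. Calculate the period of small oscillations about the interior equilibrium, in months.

Here r = 0.633 and m = 0.674, so r·m = 0.427.
ω = √0.427 = 0.653 per month, hence T = 2π/ω ≈ 9.62 months.

T ≈ 9.62 months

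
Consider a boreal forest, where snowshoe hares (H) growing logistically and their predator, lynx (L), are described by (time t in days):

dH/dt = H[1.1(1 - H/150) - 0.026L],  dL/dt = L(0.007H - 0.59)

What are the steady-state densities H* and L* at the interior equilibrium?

H* ≈ 84.3, L* ≈ 18.5

From dL/dt = 0 with L > 0: 0.007H* = 0.59, so H* = 84.3.
Substitute into dH/dt = 0: 1.1(1 - 84.3/150) = 0.026L*.
The bracket is 0.438, giving L* = 0.482/0.026 = 18.5.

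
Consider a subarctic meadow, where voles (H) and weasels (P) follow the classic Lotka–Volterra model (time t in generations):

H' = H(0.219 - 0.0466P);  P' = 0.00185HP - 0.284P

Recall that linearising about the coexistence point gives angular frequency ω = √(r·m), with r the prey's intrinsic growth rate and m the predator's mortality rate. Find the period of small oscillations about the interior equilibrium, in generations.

Here r = 0.219 and m = 0.284, so r·m = 0.0622.
ω = √0.0622 = 0.249 per generation, hence T = 2π/ω ≈ 25.2 generations.

T ≈ 25.2 generations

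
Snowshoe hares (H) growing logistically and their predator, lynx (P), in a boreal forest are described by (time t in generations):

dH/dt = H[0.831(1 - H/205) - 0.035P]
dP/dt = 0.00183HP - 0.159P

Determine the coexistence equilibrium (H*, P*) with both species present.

H* ≈ 86.9, P* ≈ 13.7

From dP/dt = 0 with P > 0: 0.00183H* = 0.159, so H* = 86.9.
Substitute into dH/dt = 0: 0.831(1 - 86.9/205) = 0.035P*.
The bracket is 0.576, giving P* = 0.479/0.035 = 13.7.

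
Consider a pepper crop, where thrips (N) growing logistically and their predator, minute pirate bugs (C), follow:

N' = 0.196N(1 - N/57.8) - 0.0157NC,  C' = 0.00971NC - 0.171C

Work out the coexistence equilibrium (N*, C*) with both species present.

From dC/dt = 0 with C > 0: 0.00971N* = 0.171, so N* = 17.6.
Substitute into dN/dt = 0: 0.196(1 - 17.6/57.8) = 0.0157C*.
The bracket is 0.695, giving C* = 0.136/0.0157 = 8.68.

N* ≈ 17.6, C* ≈ 8.68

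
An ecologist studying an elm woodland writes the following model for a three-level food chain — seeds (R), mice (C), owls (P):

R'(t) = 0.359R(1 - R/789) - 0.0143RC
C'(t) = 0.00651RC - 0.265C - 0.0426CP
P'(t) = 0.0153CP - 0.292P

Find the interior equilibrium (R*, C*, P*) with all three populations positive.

From dP/dt = 0: 0.0153C* = 0.292, so C* = 19.1.
From dR/dt = 0: 0.359(1 - R*/789) = 0.0143·19.1, giving R* = 789·(1 - 0.76) = 189.
From dC/dt = 0: 0.00651·189 - 0.265 = 0.0426P*, so P* = 0.967/0.0426 = 22.7.

R* ≈ 189, C* ≈ 19.1, P* ≈ 22.7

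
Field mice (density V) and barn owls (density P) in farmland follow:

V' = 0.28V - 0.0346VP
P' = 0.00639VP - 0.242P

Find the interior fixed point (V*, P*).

V* ≈ 37.9, P* ≈ 8.09

Set dP/dt = 0 with P > 0: 0.00639V - 0.242 = 0, so V* = 0.242/0.00639 = 37.9.
Set dV/dt = 0 with V > 0: 0.28 - 0.0346P = 0, so P* = 0.28/0.0346 = 8.09.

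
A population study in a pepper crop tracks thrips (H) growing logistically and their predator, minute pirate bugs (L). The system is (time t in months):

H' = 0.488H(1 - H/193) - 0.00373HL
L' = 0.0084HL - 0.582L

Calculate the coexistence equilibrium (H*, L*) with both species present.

H* ≈ 69.3, L* ≈ 83.9

From dL/dt = 0 with L > 0: 0.0084H* = 0.582, so H* = 69.3.
Substitute into dH/dt = 0: 0.488(1 - 69.3/193) = 0.00373L*.
The bracket is 0.641, giving L* = 0.313/0.00373 = 83.9.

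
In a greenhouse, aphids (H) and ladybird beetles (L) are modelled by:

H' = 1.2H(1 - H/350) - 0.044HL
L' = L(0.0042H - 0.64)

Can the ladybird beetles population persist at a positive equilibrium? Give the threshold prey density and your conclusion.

The predator equation gives dL/dt > 0 only when H > 0.64/0.0042 = 152.
Without the predator, H → K = 350. Since 350 > 152, the predator can invade and persist.

Threshold H = 152; K > 152, so yes, the predator persists.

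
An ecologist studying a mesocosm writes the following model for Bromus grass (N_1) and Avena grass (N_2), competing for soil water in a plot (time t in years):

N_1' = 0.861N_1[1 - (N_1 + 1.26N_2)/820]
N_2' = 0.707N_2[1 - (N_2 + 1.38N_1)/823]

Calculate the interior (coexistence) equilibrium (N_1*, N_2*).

Setting both brackets to zero gives the nullclines N_1 + 1.26N_2 = 820 and 1.38N_1 + N_2 = 823.
Substituting N_2 = 823 - 1.38N_1 into the first: N_1(1 - 1.26·1.38) = 820 - 1.26·823.
So N_1* = -217/-0.739 = 294, and then N_2* = 823 - 1.38·294 = 418.

N_1* ≈ 294, N_2* ≈ 418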